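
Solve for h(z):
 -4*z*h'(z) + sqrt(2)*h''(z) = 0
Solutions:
 h(z) = C1 + C2*erfi(2^(1/4)*z)


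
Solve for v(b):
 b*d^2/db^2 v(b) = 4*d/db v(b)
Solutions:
 v(b) = C1 + C2*b^5


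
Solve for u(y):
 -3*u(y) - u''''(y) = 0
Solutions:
 u(y) = (C1*sin(sqrt(2)*3^(1/4)*y/2) + C2*cos(sqrt(2)*3^(1/4)*y/2))*exp(-sqrt(2)*3^(1/4)*y/2) + (C3*sin(sqrt(2)*3^(1/4)*y/2) + C4*cos(sqrt(2)*3^(1/4)*y/2))*exp(sqrt(2)*3^(1/4)*y/2)


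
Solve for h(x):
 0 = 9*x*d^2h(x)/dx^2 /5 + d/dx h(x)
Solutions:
 h(x) = C1 + C2*x^(4/9)


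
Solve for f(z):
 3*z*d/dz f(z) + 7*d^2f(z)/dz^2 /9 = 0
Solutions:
 f(z) = C1 + C2*erf(3*sqrt(42)*z/14)


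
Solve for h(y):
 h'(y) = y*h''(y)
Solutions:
 h(y) = C1 + C2*y^2


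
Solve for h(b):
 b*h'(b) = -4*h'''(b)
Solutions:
 h(b) = C1 + Integral(C2*airyai(-2^(1/3)*b/2) + C3*airybi(-2^(1/3)*b/2), b)


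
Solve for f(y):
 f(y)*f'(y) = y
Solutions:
 f(y) = -sqrt(C1 + y^2)
 f(y) = sqrt(C1 + y^2)


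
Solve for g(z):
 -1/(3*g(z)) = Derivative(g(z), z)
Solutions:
 g(z) = -sqrt(C1 - 6*z)/3
 g(z) = sqrt(C1 - 6*z)/3


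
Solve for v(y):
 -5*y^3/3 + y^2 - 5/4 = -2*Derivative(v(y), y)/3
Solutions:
 v(y) = C1 + 5*y^4/8 - y^3/2 + 15*y/8


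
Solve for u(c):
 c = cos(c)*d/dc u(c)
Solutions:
 u(c) = C1 + Integral(c/cos(c), c)


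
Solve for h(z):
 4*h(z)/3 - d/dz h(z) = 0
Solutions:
 h(z) = C1*exp(4*z/3)


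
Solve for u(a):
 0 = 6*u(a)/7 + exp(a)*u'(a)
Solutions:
 u(a) = C1*exp(6*exp(-a)/7)


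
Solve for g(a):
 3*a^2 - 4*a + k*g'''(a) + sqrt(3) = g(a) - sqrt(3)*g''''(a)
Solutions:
 g(a) = C1*exp(a*(-sqrt(3)*k - sqrt(3)*sqrt(k^2 + 2*2^(2/3)*3^(1/6)*(-3*k^2 + sqrt(9*k^4 + 256*sqrt(3)))^(1/3) - 16*6^(1/3)/(-3*k^2 + sqrt(9*k^4 + 256*sqrt(3)))^(1/3)) + sqrt(6)*sqrt(k^3/sqrt(k^2 + 2*2^(2/3)*3^(1/6)*(-3*k^2 + sqrt(9*k^4 + 256*sqrt(3)))^(1/3) - 16*6^(1/3)/(-3*k^2 + sqrt(9*k^4 + 256*sqrt(3)))^(1/3)) + k^2 - 2^(2/3)*3^(1/6)*(-3*k^2 + sqrt(9*k^4 + 256*sqrt(3)))^(1/3) + 8*6^(1/3)/(-3*k^2 + sqrt(9*k^4 + 256*sqrt(3)))^(1/3)))/12) + C2*exp(a*(-sqrt(3)*k + sqrt(3)*sqrt(k^2 + 2*2^(2/3)*3^(1/6)*(-3*k^2 + sqrt(9*k^4 + 256*sqrt(3)))^(1/3) - 16*6^(1/3)/(-3*k^2 + sqrt(9*k^4 + 256*sqrt(3)))^(1/3)) - sqrt(6)*sqrt(-k^3/sqrt(k^2 + 2*2^(2/3)*3^(1/6)*(-3*k^2 + sqrt(9*k^4 + 256*sqrt(3)))^(1/3) - 16*6^(1/3)/(-3*k^2 + sqrt(9*k^4 + 256*sqrt(3)))^(1/3)) + k^2 - 2^(2/3)*3^(1/6)*(-3*k^2 + sqrt(9*k^4 + 256*sqrt(3)))^(1/3) + 8*6^(1/3)/(-3*k^2 + sqrt(9*k^4 + 256*sqrt(3)))^(1/3)))/12) + C3*exp(a*(-sqrt(3)*k + sqrt(3)*sqrt(k^2 + 2*2^(2/3)*3^(1/6)*(-3*k^2 + sqrt(9*k^4 + 256*sqrt(3)))^(1/3) - 16*6^(1/3)/(-3*k^2 + sqrt(9*k^4 + 256*sqrt(3)))^(1/3)) + sqrt(6)*sqrt(-k^3/sqrt(k^2 + 2*2^(2/3)*3^(1/6)*(-3*k^2 + sqrt(9*k^4 + 256*sqrt(3)))^(1/3) - 16*6^(1/3)/(-3*k^2 + sqrt(9*k^4 + 256*sqrt(3)))^(1/3)) + k^2 - 2^(2/3)*3^(1/6)*(-3*k^2 + sqrt(9*k^4 + 256*sqrt(3)))^(1/3) + 8*6^(1/3)/(-3*k^2 + sqrt(9*k^4 + 256*sqrt(3)))^(1/3)))/12) + C4*exp(-a*(sqrt(3)*k + sqrt(3)*sqrt(k^2 + 2*2^(2/3)*3^(1/6)*(-3*k^2 + sqrt(9*k^4 + 256*sqrt(3)))^(1/3) - 16*6^(1/3)/(-3*k^2 + sqrt(9*k^4 + 256*sqrt(3)))^(1/3)) + sqrt(6)*sqrt(k^3/sqrt(k^2 + 2*2^(2/3)*3^(1/6)*(-3*k^2 + sqrt(9*k^4 + 256*sqrt(3)))^(1/3) - 16*6^(1/3)/(-3*k^2 + sqrt(9*k^4 + 256*sqrt(3)))^(1/3)) + k^2 - 2^(2/3)*3^(1/6)*(-3*k^2 + sqrt(9*k^4 + 256*sqrt(3)))^(1/3) + 8*6^(1/3)/(-3*k^2 + sqrt(9*k^4 + 256*sqrt(3)))^(1/3)))/12) + 3*a^2 - 4*a + sqrt(3)


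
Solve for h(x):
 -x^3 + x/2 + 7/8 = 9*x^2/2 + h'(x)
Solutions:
 h(x) = C1 - x^4/4 - 3*x^3/2 + x^2/4 + 7*x/8


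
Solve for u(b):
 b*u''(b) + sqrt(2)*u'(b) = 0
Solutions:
 u(b) = C1 + C2*b^(1 - sqrt(2))


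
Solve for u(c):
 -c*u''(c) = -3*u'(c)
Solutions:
 u(c) = C1 + C2*c^4


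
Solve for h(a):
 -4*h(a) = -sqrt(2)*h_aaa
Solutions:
 h(a) = C3*exp(sqrt(2)*a) + (C1*sin(sqrt(6)*a/2) + C2*cos(sqrt(6)*a/2))*exp(-sqrt(2)*a/2)


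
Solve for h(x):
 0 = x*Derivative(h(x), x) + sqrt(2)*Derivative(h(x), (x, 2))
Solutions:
 h(x) = C1 + C2*erf(2^(1/4)*x/2)


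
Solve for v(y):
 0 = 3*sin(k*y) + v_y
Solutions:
 v(y) = C1 + 3*cos(k*y)/k


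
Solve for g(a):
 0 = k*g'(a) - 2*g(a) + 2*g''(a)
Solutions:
 g(a) = C1*exp(a*(-k + sqrt(k^2 + 16))/4) + C2*exp(-a*(k + sqrt(k^2 + 16))/4)


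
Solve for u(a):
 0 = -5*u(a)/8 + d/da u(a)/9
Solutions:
 u(a) = C1*exp(45*a/8)


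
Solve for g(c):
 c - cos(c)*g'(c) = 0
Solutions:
 g(c) = C1 + Integral(c/cos(c), c)


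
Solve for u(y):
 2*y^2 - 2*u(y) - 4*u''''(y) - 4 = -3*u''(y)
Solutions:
 u(y) = y^2 + (C1*sin(2^(3/4)*y*sin(atan(sqrt(23)/3)/2)/2) + C2*cos(2^(3/4)*y*sin(atan(sqrt(23)/3)/2)/2))*exp(-2^(3/4)*y*cos(atan(sqrt(23)/3)/2)/2) + (C3*sin(2^(3/4)*y*sin(atan(sqrt(23)/3)/2)/2) + C4*cos(2^(3/4)*y*sin(atan(sqrt(23)/3)/2)/2))*exp(2^(3/4)*y*cos(atan(sqrt(23)/3)/2)/2) + 1


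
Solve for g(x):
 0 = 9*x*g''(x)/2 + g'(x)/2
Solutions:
 g(x) = C1 + C2*x^(8/9)


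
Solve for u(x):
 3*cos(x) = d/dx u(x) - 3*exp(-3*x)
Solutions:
 u(x) = C1 + 3*sin(x) - exp(-3*x)


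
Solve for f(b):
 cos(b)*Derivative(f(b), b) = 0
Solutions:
 f(b) = C1


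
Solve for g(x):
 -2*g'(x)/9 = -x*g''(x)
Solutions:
 g(x) = C1 + C2*x^(11/9)


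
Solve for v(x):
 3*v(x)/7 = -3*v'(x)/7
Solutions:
 v(x) = C1*exp(-x)


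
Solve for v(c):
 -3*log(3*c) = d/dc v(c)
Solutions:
 v(c) = C1 - 3*c*log(c) - c*log(27) + 3*c


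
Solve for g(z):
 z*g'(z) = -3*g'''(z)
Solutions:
 g(z) = C1 + Integral(C2*airyai(-3^(2/3)*z/3) + C3*airybi(-3^(2/3)*z/3), z)


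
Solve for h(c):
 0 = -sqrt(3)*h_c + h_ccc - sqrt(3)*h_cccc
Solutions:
 h(c) = C1 + C2*exp(c*(2*18^(1/3)/(-2*sqrt(3) + sqrt(-12 + (243 - 2*sqrt(3))^2) + 243)^(1/3) + 4*sqrt(3) + 12^(1/3)*(-2*sqrt(3) + sqrt(-12 + (243 - 2*sqrt(3))^2) + 243)^(1/3))/36)*sin(2^(1/3)*3^(1/6)*c*(-2^(1/3)*3^(2/3)*(-2*sqrt(3) + 9*sqrt(-4/27 + (27 - 2*sqrt(3)/9)^2) + 243)^(1/3) + 6/(-2*sqrt(3) + 9*sqrt(-4/27 + (27 - 2*sqrt(3)/9)^2) + 243)^(1/3))/36) + C3*exp(c*(2*18^(1/3)/(-2*sqrt(3) + sqrt(-12 + (243 - 2*sqrt(3))^2) + 243)^(1/3) + 4*sqrt(3) + 12^(1/3)*(-2*sqrt(3) + sqrt(-12 + (243 - 2*sqrt(3))^2) + 243)^(1/3))/36)*cos(2^(1/3)*3^(1/6)*c*(-2^(1/3)*3^(2/3)*(-2*sqrt(3) + 9*sqrt(-4/27 + (27 - 2*sqrt(3)/9)^2) + 243)^(1/3) + 6/(-2*sqrt(3) + 9*sqrt(-4/27 + (27 - 2*sqrt(3)/9)^2) + 243)^(1/3))/36) + C4*exp(c*(-12^(1/3)*(-2*sqrt(3) + sqrt(-12 + (243 - 2*sqrt(3))^2) + 243)^(1/3) - 2*18^(1/3)/(-2*sqrt(3) + sqrt(-12 + (243 - 2*sqrt(3))^2) + 243)^(1/3) + 2*sqrt(3))/18)


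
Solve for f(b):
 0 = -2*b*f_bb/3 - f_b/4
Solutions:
 f(b) = C1 + C2*b^(5/8)


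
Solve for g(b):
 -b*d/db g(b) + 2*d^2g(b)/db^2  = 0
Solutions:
 g(b) = C1 + C2*erfi(b/2)


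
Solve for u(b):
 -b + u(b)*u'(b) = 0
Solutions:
 u(b) = -sqrt(C1 + b^2)
 u(b) = sqrt(C1 + b^2)


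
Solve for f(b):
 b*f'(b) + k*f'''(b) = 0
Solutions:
 f(b) = C1 + Integral(C2*airyai(b*(-1/k)^(1/3)) + C3*airybi(b*(-1/k)^(1/3)), b)


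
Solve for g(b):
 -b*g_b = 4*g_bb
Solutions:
 g(b) = C1 + C2*erf(sqrt(2)*b/4)


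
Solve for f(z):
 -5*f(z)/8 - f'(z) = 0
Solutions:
 f(z) = C1*exp(-5*z/8)


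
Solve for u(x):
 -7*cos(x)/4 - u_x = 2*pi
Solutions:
 u(x) = C1 - 2*pi*x - 7*sin(x)/4


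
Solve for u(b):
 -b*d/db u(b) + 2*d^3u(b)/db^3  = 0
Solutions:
 u(b) = C1 + Integral(C2*airyai(2^(2/3)*b/2) + C3*airybi(2^(2/3)*b/2), b)


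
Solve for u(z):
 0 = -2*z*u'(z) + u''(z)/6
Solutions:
 u(z) = C1 + C2*erfi(sqrt(6)*z)


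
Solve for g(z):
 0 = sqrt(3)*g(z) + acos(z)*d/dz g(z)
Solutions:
 g(z) = C1*exp(-sqrt(3)*Integral(1/acos(z), z))


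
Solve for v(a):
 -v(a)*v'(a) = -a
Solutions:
 v(a) = -sqrt(C1 + a^2)
 v(a) = sqrt(C1 + a^2)


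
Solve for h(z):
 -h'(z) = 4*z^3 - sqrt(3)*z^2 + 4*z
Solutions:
 h(z) = C1 - z^4 + sqrt(3)*z^3/3 - 2*z^2


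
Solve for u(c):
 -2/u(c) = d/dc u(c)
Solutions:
 u(c) = -sqrt(C1 - 4*c)
 u(c) = sqrt(C1 - 4*c)


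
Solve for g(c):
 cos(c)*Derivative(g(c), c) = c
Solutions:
 g(c) = C1 + Integral(c/cos(c), c)


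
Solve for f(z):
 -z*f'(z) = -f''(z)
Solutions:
 f(z) = C1 + C2*erfi(sqrt(2)*z/2)


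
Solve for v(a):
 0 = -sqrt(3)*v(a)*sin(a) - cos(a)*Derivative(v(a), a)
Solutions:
 v(a) = C1*cos(a)^(sqrt(3))


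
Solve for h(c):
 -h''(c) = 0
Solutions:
 h(c) = C1 + C2*c


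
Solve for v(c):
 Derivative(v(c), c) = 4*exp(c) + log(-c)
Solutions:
 v(c) = C1 + c*log(-c) - c + 4*exp(c)


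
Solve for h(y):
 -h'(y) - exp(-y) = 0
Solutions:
 h(y) = C1 + exp(-y)


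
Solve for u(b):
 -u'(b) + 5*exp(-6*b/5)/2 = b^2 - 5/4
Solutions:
 u(b) = C1 - b^3/3 + 5*b/4 - 25*exp(-6*b/5)/12


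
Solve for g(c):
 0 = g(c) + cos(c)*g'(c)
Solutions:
 g(c) = C1*sqrt(sin(c) - 1)/sqrt(sin(c) + 1)


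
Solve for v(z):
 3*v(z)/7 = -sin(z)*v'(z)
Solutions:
 v(z) = C1*(cos(z) + 1)^(3/14)/(cos(z) - 1)^(3/14)


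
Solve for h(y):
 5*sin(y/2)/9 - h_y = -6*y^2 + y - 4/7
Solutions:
 h(y) = C1 + 2*y^3 - y^2/2 + 4*y/7 - 10*cos(y/2)/9


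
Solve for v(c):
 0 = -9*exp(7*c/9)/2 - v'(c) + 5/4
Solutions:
 v(c) = C1 + 5*c/4 - 81*exp(7*c/9)/14


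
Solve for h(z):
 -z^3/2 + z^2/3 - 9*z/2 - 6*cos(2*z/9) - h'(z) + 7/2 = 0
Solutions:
 h(z) = C1 - z^4/8 + z^3/9 - 9*z^2/4 + 7*z/2 - 27*sin(2*z/9)


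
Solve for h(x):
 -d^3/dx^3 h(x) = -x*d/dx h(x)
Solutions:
 h(x) = C1 + Integral(C2*airyai(x) + C3*airybi(x), x)


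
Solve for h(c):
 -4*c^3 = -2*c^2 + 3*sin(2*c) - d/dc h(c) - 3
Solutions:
 h(c) = C1 + c^4 - 2*c^3/3 - 3*c - 3*cos(2*c)/2


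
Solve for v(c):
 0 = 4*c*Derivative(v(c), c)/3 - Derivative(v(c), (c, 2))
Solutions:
 v(c) = C1 + C2*erfi(sqrt(6)*c/3)


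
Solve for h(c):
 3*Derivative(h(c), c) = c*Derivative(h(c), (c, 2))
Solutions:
 h(c) = C1 + C2*c^4


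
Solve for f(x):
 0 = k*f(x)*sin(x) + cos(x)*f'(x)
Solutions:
 f(x) = C1*exp(k*log(cos(x)))


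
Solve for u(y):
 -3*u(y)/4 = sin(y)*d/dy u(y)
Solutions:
 u(y) = C1*(cos(y) + 1)^(3/8)/(cos(y) - 1)^(3/8)


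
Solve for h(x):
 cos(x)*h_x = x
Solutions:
 h(x) = C1 + Integral(x/cos(x), x)


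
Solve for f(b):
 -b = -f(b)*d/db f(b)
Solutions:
 f(b) = -sqrt(C1 + b^2)
 f(b) = sqrt(C1 + b^2)


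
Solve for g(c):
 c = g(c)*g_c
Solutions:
 g(c) = -sqrt(C1 + c^2)
 g(c) = sqrt(C1 + c^2)


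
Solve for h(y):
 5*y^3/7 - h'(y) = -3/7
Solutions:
 h(y) = C1 + 5*y^4/28 + 3*y/7


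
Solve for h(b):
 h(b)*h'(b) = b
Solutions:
 h(b) = -sqrt(C1 + b^2)
 h(b) = sqrt(C1 + b^2)


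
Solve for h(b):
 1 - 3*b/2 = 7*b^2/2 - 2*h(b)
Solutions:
 h(b) = 7*b^2/4 + 3*b/4 - 1/2


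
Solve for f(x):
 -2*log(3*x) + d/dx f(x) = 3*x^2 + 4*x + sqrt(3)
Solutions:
 f(x) = C1 + x^3 + 2*x^2 + 2*x*log(x) - 2*x + sqrt(3)*x + x*log(9)


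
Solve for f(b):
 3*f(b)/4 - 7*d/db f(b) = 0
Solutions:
 f(b) = C1*exp(3*b/28)


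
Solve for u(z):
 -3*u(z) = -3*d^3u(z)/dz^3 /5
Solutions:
 u(z) = C3*exp(5^(1/3)*z) + (C1*sin(sqrt(3)*5^(1/3)*z/2) + C2*cos(sqrt(3)*5^(1/3)*z/2))*exp(-5^(1/3)*z/2)


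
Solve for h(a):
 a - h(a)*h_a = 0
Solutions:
 h(a) = -sqrt(C1 + a^2)
 h(a) = sqrt(C1 + a^2)


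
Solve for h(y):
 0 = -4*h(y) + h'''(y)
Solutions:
 h(y) = C3*exp(2^(2/3)*y) + (C1*sin(2^(2/3)*sqrt(3)*y/2) + C2*cos(2^(2/3)*sqrt(3)*y/2))*exp(-2^(2/3)*y/2)


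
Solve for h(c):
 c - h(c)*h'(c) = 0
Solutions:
 h(c) = -sqrt(C1 + c^2)
 h(c) = sqrt(C1 + c^2)


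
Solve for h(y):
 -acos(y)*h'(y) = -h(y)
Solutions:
 h(y) = C1*exp(Integral(1/acos(y), y))


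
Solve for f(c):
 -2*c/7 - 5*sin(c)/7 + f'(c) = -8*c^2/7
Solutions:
 f(c) = C1 - 8*c^3/21 + c^2/7 - 5*cos(c)/7


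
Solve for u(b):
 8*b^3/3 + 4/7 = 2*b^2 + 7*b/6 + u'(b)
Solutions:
 u(b) = C1 + 2*b^4/3 - 2*b^3/3 - 7*b^2/12 + 4*b/7


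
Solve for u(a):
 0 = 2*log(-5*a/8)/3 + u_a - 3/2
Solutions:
 u(a) = C1 - 2*a*log(-a)/3 + a*(-2*log(5)/3 + 2*log(2) + 13/6)


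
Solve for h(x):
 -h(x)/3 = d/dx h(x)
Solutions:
 h(x) = C1*exp(-x/3)


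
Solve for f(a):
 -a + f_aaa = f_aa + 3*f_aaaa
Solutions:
 f(a) = C1 + C2*a - a^3/6 - a^2/2 + (C3*sin(sqrt(11)*a/6) + C4*cos(sqrt(11)*a/6))*exp(a/6)


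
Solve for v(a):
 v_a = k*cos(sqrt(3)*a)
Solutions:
 v(a) = C1 + sqrt(3)*k*sin(sqrt(3)*a)/3


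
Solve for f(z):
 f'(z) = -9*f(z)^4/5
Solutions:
 f(z) = 5^(1/3)*(1/(C1 + 27*z))^(1/3)
 f(z) = 5^(1/3)*(-3^(2/3) - 3*3^(1/6)*I)*(1/(C1 + 9*z))^(1/3)/6
 f(z) = 5^(1/3)*(-3^(2/3) + 3*3^(1/6)*I)*(1/(C1 + 9*z))^(1/3)/6


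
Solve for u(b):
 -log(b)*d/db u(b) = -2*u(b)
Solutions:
 u(b) = C1*exp(2*li(b))


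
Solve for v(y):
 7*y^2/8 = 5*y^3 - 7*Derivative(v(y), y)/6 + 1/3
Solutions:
 v(y) = C1 + 15*y^4/14 - y^3/4 + 2*y/7


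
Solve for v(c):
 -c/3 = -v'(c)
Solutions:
 v(c) = C1 + c^2/6


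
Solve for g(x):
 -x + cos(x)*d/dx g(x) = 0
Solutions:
 g(x) = C1 + Integral(x/cos(x), x)


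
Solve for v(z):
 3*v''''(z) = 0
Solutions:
 v(z) = C1 + C2*z + C3*z^2 + C4*z^3


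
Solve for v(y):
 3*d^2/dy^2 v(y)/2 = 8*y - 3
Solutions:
 v(y) = C1 + C2*y + 8*y^3/9 - y^2


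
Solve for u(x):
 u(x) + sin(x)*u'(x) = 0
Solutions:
 u(x) = C1*sqrt(cos(x) + 1)/sqrt(cos(x) - 1)


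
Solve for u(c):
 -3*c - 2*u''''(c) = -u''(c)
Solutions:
 u(c) = C1 + C2*c + C3*exp(-sqrt(2)*c/2) + C4*exp(sqrt(2)*c/2) + c^3/2


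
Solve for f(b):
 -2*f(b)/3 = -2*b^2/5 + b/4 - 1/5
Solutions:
 f(b) = 3*b^2/5 - 3*b/8 + 3/10


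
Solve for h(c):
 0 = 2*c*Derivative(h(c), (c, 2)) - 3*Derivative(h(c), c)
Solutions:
 h(c) = C1 + C2*c^(5/2)


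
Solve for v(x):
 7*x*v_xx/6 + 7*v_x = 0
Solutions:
 v(x) = C1 + C2/x^5


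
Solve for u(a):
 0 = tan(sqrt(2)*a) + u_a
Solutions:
 u(a) = C1 + sqrt(2)*log(cos(sqrt(2)*a))/2


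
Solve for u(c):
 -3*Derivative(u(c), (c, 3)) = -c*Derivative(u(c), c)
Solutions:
 u(c) = C1 + Integral(C2*airyai(3^(2/3)*c/3) + C3*airybi(3^(2/3)*c/3), c)


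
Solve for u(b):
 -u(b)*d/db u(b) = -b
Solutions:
 u(b) = -sqrt(C1 + b^2)
 u(b) = sqrt(C1 + b^2)


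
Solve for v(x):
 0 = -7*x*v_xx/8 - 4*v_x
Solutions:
 v(x) = C1 + C2/x^(25/7)


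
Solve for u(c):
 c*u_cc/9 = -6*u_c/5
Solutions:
 u(c) = C1 + C2/c^(49/5)


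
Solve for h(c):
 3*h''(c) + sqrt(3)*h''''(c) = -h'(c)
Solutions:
 h(c) = C1 + C2*exp(c*(-2*2^(1/3)*3^(5/6)/(sqrt(3) + sqrt(3 + 4*sqrt(3)))^(1/3) + 6^(2/3)*(sqrt(3) + sqrt(3 + 4*sqrt(3)))^(1/3))/12)*sin(c*(2*6^(1/3)/(sqrt(3) + sqrt(3 + 4*sqrt(3)))^(1/3) + 2^(2/3)*3^(1/6)*(sqrt(3) + sqrt(3 + 4*sqrt(3)))^(1/3))/4) + C3*exp(c*(-2*2^(1/3)*3^(5/6)/(sqrt(3) + sqrt(3 + 4*sqrt(3)))^(1/3) + 6^(2/3)*(sqrt(3) + sqrt(3 + 4*sqrt(3)))^(1/3))/12)*cos(c*(2*6^(1/3)/(sqrt(3) + sqrt(3 + 4*sqrt(3)))^(1/3) + 2^(2/3)*3^(1/6)*(sqrt(3) + sqrt(3 + 4*sqrt(3)))^(1/3))/4) + C4*exp(-c*(-2*2^(1/3)*3^(5/6)/(sqrt(3) + sqrt(3 + 4*sqrt(3)))^(1/3) + 6^(2/3)*(sqrt(3) + sqrt(3 + 4*sqrt(3)))^(1/3))/6)


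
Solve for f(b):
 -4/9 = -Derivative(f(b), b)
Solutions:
 f(b) = C1 + 4*b/9


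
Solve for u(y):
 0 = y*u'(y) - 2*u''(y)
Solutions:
 u(y) = C1 + C2*erfi(y/2)


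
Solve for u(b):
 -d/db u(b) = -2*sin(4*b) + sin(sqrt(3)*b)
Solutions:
 u(b) = C1 - cos(4*b)/2 + sqrt(3)*cos(sqrt(3)*b)/3


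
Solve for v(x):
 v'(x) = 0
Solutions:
 v(x) = C1


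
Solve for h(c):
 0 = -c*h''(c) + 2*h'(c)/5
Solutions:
 h(c) = C1 + C2*c^(7/5)


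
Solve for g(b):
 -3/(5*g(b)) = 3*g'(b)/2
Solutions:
 g(b) = -sqrt(C1 - 20*b)/5
 g(b) = sqrt(C1 - 20*b)/5


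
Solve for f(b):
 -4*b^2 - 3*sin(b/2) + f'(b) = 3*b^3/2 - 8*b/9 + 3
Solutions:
 f(b) = C1 + 3*b^4/8 + 4*b^3/3 - 4*b^2/9 + 3*b - 6*cos(b/2)


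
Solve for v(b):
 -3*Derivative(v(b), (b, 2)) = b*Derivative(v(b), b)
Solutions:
 v(b) = C1 + C2*erf(sqrt(6)*b/6)


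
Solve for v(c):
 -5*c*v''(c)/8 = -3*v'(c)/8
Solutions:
 v(c) = C1 + C2*c^(8/5)


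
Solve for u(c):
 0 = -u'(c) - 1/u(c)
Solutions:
 u(c) = -sqrt(C1 - 2*c)
 u(c) = sqrt(C1 - 2*c)


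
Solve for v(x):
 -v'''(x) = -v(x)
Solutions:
 v(x) = C3*exp(x) + (C1*sin(sqrt(3)*x/2) + C2*cos(sqrt(3)*x/2))*exp(-x/2)


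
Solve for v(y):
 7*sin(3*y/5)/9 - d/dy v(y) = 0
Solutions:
 v(y) = C1 - 35*cos(3*y/5)/27


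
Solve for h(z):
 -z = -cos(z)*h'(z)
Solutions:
 h(z) = C1 + Integral(z/cos(z), z)


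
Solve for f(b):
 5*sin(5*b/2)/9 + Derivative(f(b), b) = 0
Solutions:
 f(b) = C1 + 2*cos(5*b/2)/9


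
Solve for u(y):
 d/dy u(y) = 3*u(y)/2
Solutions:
 u(y) = C1*exp(3*y/2)


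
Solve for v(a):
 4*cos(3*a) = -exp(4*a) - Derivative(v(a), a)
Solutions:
 v(a) = C1 - exp(4*a)/4 - 4*sin(3*a)/3


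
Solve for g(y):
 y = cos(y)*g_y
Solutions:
 g(y) = C1 + Integral(y/cos(y), y)


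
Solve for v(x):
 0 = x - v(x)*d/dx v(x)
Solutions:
 v(x) = -sqrt(C1 + x^2)
 v(x) = sqrt(C1 + x^2)


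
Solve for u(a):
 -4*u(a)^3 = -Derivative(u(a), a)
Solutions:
 u(a) = -sqrt(2)*sqrt(-1/(C1 + 4*a))/2
 u(a) = sqrt(2)*sqrt(-1/(C1 + 4*a))/2


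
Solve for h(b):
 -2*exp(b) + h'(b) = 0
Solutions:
 h(b) = C1 + 2*exp(b)


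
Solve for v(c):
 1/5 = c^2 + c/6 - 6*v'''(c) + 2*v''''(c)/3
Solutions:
 v(c) = C1 + C2*c + C3*c^2 + C4*exp(9*c) + c^5/360 + 7*c^4/2592 - 127*c^3/29160


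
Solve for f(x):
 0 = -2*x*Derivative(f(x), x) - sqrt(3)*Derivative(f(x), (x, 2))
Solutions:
 f(x) = C1 + C2*erf(3^(3/4)*x/3)


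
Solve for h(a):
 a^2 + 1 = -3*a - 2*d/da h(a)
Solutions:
 h(a) = C1 - a^3/6 - 3*a^2/4 - a/2


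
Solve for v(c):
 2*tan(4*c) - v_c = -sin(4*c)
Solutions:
 v(c) = C1 - log(cos(4*c))/2 - cos(4*c)/4


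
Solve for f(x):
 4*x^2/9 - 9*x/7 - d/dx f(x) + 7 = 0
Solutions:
 f(x) = C1 + 4*x^3/27 - 9*x^2/14 + 7*x


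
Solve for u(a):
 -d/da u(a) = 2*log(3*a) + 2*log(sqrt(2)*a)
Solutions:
 u(a) = C1 - 4*a*log(a) - a*log(18) + 4*a


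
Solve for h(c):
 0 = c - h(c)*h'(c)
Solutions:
 h(c) = -sqrt(C1 + c^2)
 h(c) = sqrt(C1 + c^2)


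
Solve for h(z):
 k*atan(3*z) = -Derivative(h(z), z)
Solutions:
 h(z) = C1 - k*(z*atan(3*z) - log(9*z^2 + 1)/6)


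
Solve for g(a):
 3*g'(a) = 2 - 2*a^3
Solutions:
 g(a) = C1 - a^4/6 + 2*a/3


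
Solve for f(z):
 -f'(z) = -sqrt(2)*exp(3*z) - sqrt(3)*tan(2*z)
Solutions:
 f(z) = C1 + sqrt(2)*exp(3*z)/3 - sqrt(3)*log(cos(2*z))/2


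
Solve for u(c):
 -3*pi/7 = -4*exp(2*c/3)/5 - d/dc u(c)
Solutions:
 u(c) = C1 + 3*pi*c/7 - 6*exp(2*c/3)/5


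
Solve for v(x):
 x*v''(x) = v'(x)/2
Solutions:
 v(x) = C1 + C2*x^(3/2)


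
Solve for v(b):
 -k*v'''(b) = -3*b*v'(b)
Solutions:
 v(b) = C1 + Integral(C2*airyai(3^(1/3)*b*(1/k)^(1/3)) + C3*airybi(3^(1/3)*b*(1/k)^(1/3)), b)


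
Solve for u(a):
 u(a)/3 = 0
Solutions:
 u(a) = 0


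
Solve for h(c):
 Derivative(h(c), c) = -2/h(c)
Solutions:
 h(c) = -sqrt(C1 - 4*c)
 h(c) = sqrt(C1 - 4*c)


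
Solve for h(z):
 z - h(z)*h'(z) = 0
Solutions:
 h(z) = -sqrt(C1 + z^2)
 h(z) = sqrt(C1 + z^2)


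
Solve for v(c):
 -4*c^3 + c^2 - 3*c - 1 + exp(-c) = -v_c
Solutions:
 v(c) = C1 + c^4 - c^3/3 + 3*c^2/2 + c + exp(-c)


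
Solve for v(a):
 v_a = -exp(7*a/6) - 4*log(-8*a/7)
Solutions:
 v(a) = C1 - 4*a*log(-a) + 4*a*(-3*log(2) + 1 + log(7)) - 6*exp(7*a/6)/7


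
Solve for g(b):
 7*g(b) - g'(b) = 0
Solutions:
 g(b) = C1*exp(7*b)


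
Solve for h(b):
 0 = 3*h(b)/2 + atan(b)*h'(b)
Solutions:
 h(b) = C1*exp(-3*Integral(1/atan(b), b)/2)


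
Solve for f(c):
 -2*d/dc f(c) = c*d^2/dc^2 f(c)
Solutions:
 f(c) = C1 + C2/c


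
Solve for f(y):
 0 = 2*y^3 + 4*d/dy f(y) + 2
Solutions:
 f(y) = C1 - y^4/8 - y/2


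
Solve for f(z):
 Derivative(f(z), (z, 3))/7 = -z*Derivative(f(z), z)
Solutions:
 f(z) = C1 + Integral(C2*airyai(-7^(1/3)*z) + C3*airybi(-7^(1/3)*z), z)


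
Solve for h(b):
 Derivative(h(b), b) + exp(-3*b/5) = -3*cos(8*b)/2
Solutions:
 h(b) = C1 - 3*sin(8*b)/16 + 5*exp(-3*b/5)/3


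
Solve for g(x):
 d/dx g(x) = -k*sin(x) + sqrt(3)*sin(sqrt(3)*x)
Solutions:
 g(x) = C1 + k*cos(x) - cos(sqrt(3)*x)


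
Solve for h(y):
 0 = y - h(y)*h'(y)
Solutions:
 h(y) = -sqrt(C1 + y^2)
 h(y) = sqrt(C1 + y^2)


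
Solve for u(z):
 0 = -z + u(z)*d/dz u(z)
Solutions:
 u(z) = -sqrt(C1 + z^2)
 u(z) = sqrt(C1 + z^2)


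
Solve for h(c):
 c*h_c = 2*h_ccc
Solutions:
 h(c) = C1 + Integral(C2*airyai(2^(2/3)*c/2) + C3*airybi(2^(2/3)*c/2), c)


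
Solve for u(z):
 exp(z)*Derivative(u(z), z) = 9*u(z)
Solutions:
 u(z) = C1*exp(-9*exp(-z))


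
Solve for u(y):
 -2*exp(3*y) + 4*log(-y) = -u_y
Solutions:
 u(y) = C1 - 4*y*log(-y) + 4*y + 2*exp(3*y)/3


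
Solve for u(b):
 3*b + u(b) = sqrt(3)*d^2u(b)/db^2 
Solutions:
 u(b) = C1*exp(-3^(3/4)*b/3) + C2*exp(3^(3/4)*b/3) - 3*b


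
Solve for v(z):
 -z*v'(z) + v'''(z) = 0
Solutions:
 v(z) = C1 + Integral(C2*airyai(z) + C3*airybi(z), z)


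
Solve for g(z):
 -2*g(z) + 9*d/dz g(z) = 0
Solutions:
 g(z) = C1*exp(2*z/9)


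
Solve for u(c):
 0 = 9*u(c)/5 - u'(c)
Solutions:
 u(c) = C1*exp(9*c/5)


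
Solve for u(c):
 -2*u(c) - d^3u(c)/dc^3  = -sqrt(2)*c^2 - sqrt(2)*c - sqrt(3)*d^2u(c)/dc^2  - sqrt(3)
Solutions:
 u(c) = C1*exp(c*(3^(2/3)/(-sqrt(3) + sqrt(-3 + (9 - sqrt(3))^2) + 9)^(1/3) + 2*sqrt(3) + 3^(1/3)*(-sqrt(3) + sqrt(-3 + (9 - sqrt(3))^2) + 9)^(1/3))/6)*sin(3^(1/6)*c*(-3^(2/3)*(-sqrt(3) + sqrt(-3 + (9 - sqrt(3))^2) + 9)^(1/3) + 3/(-sqrt(3) + sqrt(-3 + (9 - sqrt(3))^2) + 9)^(1/3))/6) + C2*exp(c*(3^(2/3)/(-sqrt(3) + sqrt(-3 + (9 - sqrt(3))^2) + 9)^(1/3) + 2*sqrt(3) + 3^(1/3)*(-sqrt(3) + sqrt(-3 + (9 - sqrt(3))^2) + 9)^(1/3))/6)*cos(3^(1/6)*c*(-3^(2/3)*(-sqrt(3) + sqrt(-3 + (9 - sqrt(3))^2) + 9)^(1/3) + 3/(-sqrt(3) + sqrt(-3 + (9 - sqrt(3))^2) + 9)^(1/3))/6) + C3*exp(c*(-3^(1/3)*(-sqrt(3) + sqrt(-3 + (9 - sqrt(3))^2) + 9)^(1/3) - 3^(2/3)/(-sqrt(3) + sqrt(-3 + (9 - sqrt(3))^2) + 9)^(1/3) + sqrt(3))/3) + sqrt(2)*c^2/2 + sqrt(2)*c/2 + sqrt(3)/2 + sqrt(6)/2


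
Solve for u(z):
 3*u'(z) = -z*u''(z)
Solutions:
 u(z) = C1 + C2/z^2


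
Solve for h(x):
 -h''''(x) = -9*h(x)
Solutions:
 h(x) = C1*exp(-sqrt(3)*x) + C2*exp(sqrt(3)*x) + C3*sin(sqrt(3)*x) + C4*cos(sqrt(3)*x)


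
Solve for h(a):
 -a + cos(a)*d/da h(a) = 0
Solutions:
 h(a) = C1 + Integral(a/cos(a), a)


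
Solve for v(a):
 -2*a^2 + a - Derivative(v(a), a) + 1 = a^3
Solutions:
 v(a) = C1 - a^4/4 - 2*a^3/3 + a^2/2 + a


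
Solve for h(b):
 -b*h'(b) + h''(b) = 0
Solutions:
 h(b) = C1 + C2*erfi(sqrt(2)*b/2)


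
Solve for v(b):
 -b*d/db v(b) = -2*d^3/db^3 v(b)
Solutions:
 v(b) = C1 + Integral(C2*airyai(2^(2/3)*b/2) + C3*airybi(2^(2/3)*b/2), b)


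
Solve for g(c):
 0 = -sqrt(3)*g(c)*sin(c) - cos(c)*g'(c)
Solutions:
 g(c) = C1*cos(c)^(sqrt(3))


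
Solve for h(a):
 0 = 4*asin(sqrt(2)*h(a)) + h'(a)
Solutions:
 Integral(1/asin(sqrt(2)*_y), (_y, h(a))) = C1 - 4*a


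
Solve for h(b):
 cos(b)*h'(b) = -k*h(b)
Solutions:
 h(b) = C1*exp(k*(log(sin(b) - 1) - log(sin(b) + 1))/2)


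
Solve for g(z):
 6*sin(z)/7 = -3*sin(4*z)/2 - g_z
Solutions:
 g(z) = C1 + 6*cos(z)/7 + 3*cos(4*z)/8


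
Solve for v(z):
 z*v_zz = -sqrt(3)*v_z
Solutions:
 v(z) = C1 + C2*z^(1 - sqrt(3))


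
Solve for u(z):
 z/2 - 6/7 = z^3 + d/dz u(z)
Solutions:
 u(z) = C1 - z^4/4 + z^2/4 - 6*z/7


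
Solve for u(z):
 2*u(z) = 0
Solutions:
 u(z) = 0


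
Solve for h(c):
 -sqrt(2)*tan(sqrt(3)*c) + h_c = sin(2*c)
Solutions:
 h(c) = C1 - sqrt(6)*log(cos(sqrt(3)*c))/3 - cos(2*c)/2


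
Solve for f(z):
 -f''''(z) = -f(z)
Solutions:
 f(z) = C1*exp(-z) + C2*exp(z) + C3*sin(z) + C4*cos(z)


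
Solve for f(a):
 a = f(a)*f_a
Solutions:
 f(a) = -sqrt(C1 + a^2)
 f(a) = sqrt(C1 + a^2)


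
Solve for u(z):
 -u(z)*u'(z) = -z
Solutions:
 u(z) = -sqrt(C1 + z^2)
 u(z) = sqrt(C1 + z^2)


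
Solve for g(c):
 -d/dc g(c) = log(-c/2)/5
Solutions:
 g(c) = C1 - c*log(-c)/5 + c*(log(2) + 1)/5


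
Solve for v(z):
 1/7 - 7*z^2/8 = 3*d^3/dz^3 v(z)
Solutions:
 v(z) = C1 + C2*z + C3*z^2 - 7*z^5/1440 + z^3/126


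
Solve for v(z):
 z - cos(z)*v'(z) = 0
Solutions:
 v(z) = C1 + Integral(z/cos(z), z)


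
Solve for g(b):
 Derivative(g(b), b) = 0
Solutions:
 g(b) = C1


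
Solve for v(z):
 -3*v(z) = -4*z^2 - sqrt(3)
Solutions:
 v(z) = 4*z^2/3 + sqrt(3)/3


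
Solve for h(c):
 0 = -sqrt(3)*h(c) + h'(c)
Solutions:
 h(c) = C1*exp(sqrt(3)*c)


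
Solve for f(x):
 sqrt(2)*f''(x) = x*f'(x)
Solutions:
 f(x) = C1 + C2*erfi(2^(1/4)*x/2)


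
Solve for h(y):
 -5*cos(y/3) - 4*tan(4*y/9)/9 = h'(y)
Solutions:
 h(y) = C1 + log(cos(4*y/9)) - 15*sin(y/3)


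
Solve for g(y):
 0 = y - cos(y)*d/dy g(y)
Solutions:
 g(y) = C1 + Integral(y/cos(y), y)


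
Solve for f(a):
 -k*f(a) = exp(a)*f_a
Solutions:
 f(a) = C1*exp(k*exp(-a))


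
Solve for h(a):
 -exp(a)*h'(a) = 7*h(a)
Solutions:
 h(a) = C1*exp(7*exp(-a))


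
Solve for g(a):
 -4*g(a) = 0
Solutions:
 g(a) = 0


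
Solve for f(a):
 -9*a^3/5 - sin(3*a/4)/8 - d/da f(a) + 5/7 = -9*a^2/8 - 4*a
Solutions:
 f(a) = C1 - 9*a^4/20 + 3*a^3/8 + 2*a^2 + 5*a/7 + cos(3*a/4)/6


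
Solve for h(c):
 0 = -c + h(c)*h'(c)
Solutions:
 h(c) = -sqrt(C1 + c^2)
 h(c) = sqrt(C1 + c^2)


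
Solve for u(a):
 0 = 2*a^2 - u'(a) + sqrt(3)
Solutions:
 u(a) = C1 + 2*a^3/3 + sqrt(3)*a


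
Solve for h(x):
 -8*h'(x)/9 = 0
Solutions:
 h(x) = C1


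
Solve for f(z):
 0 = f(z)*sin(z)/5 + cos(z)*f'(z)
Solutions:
 f(z) = C1*cos(z)^(1/5)


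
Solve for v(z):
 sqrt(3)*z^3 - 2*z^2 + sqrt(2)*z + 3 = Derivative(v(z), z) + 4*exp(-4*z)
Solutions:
 v(z) = C1 + sqrt(3)*z^4/4 - 2*z^3/3 + sqrt(2)*z^2/2 + 3*z + exp(-4*z)


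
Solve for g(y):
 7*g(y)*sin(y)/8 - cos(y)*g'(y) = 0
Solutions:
 g(y) = C1/cos(y)^(7/8)


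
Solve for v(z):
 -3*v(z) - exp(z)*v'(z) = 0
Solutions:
 v(z) = C1*exp(3*exp(-z))


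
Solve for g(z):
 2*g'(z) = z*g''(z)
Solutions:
 g(z) = C1 + C2*z^3


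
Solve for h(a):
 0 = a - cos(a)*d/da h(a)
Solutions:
 h(a) = C1 + Integral(a/cos(a), a)


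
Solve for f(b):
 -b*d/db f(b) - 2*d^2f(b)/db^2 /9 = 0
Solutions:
 f(b) = C1 + C2*erf(3*b/2)


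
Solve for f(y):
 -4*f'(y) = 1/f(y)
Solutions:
 f(y) = -sqrt(C1 - 2*y)/2
 f(y) = sqrt(C1 - 2*y)/2


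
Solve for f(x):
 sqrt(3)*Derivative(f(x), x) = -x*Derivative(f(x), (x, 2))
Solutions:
 f(x) = C1 + C2*x^(1 - sqrt(3))


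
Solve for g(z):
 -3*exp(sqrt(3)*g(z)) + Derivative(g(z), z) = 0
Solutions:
 g(z) = sqrt(3)*(2*log(-1/(C1 + 3*z)) - log(3))/6


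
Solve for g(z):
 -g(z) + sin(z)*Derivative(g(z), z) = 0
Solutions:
 g(z) = C1*sqrt(cos(z) - 1)/sqrt(cos(z) + 1)


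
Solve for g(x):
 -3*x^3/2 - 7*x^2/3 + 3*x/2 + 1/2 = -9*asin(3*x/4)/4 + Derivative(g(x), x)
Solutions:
 g(x) = C1 - 3*x^4/8 - 7*x^3/9 + 3*x^2/4 + 9*x*asin(3*x/4)/4 + x/2 + 3*sqrt(16 - 9*x^2)/4


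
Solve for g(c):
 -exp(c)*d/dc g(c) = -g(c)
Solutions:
 g(c) = C1*exp(-exp(-c))


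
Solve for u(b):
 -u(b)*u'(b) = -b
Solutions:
 u(b) = -sqrt(C1 + b^2)
 u(b) = sqrt(C1 + b^2)


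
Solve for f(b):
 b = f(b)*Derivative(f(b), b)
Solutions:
 f(b) = -sqrt(C1 + b^2)
 f(b) = sqrt(C1 + b^2)


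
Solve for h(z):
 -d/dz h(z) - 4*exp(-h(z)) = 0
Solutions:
 h(z) = log(C1 - 4*z)


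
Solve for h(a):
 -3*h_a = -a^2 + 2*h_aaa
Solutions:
 h(a) = C1 + C2*sin(sqrt(6)*a/2) + C3*cos(sqrt(6)*a/2) + a^3/9 - 4*a/9


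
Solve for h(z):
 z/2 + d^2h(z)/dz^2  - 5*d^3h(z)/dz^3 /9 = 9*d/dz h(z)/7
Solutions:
 h(z) = C1 + 7*z^2/36 + 49*z/162 + (C2*sin(9*sqrt(91)*z/70) + C3*cos(9*sqrt(91)*z/70))*exp(9*z/10)


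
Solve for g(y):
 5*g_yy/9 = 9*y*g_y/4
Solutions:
 g(y) = C1 + C2*erfi(9*sqrt(10)*y/20)


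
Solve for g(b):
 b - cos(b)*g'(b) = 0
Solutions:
 g(b) = C1 + Integral(b/cos(b), b)


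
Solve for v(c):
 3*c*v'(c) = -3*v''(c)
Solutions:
 v(c) = C1 + C2*erf(sqrt(2)*c/2)


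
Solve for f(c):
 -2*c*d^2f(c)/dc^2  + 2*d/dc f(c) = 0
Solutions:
 f(c) = C1 + C2*c^2


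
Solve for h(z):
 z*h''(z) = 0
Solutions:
 h(z) = C1 + C2*z


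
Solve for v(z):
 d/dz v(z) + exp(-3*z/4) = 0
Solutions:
 v(z) = C1 + 4*exp(-3*z/4)/3


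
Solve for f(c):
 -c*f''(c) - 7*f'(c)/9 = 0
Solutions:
 f(c) = C1 + C2*c^(2/9)


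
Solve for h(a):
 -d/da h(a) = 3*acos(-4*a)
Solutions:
 h(a) = C1 - 3*a*acos(-4*a) - 3*sqrt(1 - 16*a^2)/4


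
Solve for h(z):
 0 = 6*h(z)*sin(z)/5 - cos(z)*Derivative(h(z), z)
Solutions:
 h(z) = C1/cos(z)^(6/5)


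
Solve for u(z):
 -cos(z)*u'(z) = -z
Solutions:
 u(z) = C1 + Integral(z/cos(z), z)


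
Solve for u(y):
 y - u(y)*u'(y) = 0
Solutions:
 u(y) = -sqrt(C1 + y^2)
 u(y) = sqrt(C1 + y^2)


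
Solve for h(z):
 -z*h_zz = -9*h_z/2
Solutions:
 h(z) = C1 + C2*z^(11/2)


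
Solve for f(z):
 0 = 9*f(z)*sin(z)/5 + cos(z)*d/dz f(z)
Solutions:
 f(z) = C1*cos(z)^(9/5)


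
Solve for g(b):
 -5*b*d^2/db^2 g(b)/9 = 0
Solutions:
 g(b) = C1 + C2*b


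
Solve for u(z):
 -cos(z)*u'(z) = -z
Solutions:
 u(z) = C1 + Integral(z/cos(z), z)


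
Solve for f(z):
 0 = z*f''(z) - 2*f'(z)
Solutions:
 f(z) = C1 + C2*z^3


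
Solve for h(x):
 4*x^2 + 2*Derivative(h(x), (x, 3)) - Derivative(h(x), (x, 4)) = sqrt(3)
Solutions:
 h(x) = C1 + C2*x + C3*x^2 + C4*exp(2*x) - x^5/30 - x^4/12 + x^3*(-2 + sqrt(3))/12


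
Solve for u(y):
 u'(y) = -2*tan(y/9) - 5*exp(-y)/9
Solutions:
 u(y) = C1 - 9*log(tan(y/9)^2 + 1) + 5*exp(-y)/9


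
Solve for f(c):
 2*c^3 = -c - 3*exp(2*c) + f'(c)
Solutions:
 f(c) = C1 + c^4/2 + c^2/2 + 3*exp(2*c)/2


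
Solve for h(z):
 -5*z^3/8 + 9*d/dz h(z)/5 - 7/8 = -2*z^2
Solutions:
 h(z) = C1 + 25*z^4/288 - 10*z^3/27 + 35*z/72


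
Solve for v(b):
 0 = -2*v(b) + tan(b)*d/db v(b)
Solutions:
 v(b) = C1*sin(b)^2


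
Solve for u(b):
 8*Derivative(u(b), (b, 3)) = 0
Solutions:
 u(b) = C1 + C2*b + C3*b^2


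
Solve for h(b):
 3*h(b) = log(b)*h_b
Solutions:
 h(b) = C1*exp(3*li(b))


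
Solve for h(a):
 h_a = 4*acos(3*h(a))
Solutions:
 Integral(1/acos(3*_y), (_y, h(a))) = C1 + 4*a


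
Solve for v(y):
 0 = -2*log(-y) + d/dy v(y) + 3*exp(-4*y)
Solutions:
 v(y) = C1 + 2*y*log(-y) - 2*y + 3*exp(-4*y)/4


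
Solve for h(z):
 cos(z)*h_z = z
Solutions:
 h(z) = C1 + Integral(z/cos(z), z)


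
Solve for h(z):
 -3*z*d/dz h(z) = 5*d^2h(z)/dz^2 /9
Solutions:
 h(z) = C1 + C2*erf(3*sqrt(30)*z/10)


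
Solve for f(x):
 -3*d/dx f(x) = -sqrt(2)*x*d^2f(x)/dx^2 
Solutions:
 f(x) = C1 + C2*x^(1 + 3*sqrt(2)/2)


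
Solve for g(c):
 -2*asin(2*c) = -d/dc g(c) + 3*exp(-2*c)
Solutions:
 g(c) = C1 + 2*c*asin(2*c) + sqrt(1 - 4*c^2) - 3*exp(-2*c)/2


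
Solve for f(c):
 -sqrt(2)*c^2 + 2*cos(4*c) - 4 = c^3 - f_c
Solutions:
 f(c) = C1 + c^4/4 + sqrt(2)*c^3/3 + 4*c - sin(4*c)/2


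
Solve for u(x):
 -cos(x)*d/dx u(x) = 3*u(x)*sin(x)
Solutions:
 u(x) = C1*cos(x)^3


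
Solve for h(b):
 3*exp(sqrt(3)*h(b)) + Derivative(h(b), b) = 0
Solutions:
 h(b) = sqrt(3)*(2*log(1/(C1 + 3*b)) - log(3))/6


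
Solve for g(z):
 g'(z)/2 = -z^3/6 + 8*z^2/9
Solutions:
 g(z) = C1 - z^4/12 + 16*z^3/27


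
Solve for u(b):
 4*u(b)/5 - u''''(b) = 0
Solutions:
 u(b) = C1*exp(-sqrt(2)*5^(3/4)*b/5) + C2*exp(sqrt(2)*5^(3/4)*b/5) + C3*sin(sqrt(2)*5^(3/4)*b/5) + C4*cos(sqrt(2)*5^(3/4)*b/5)


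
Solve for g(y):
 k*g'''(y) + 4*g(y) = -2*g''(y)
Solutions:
 g(y) = C1*exp(-y*(2^(1/3)*(sqrt(((27 + 4/k^2)^2 - 16/k^4)/k^2) + 27/k + 4/k^3)^(1/3) + 2/k + 2*2^(2/3)/(k^2*(sqrt(((27 + 4/k^2)^2 - 16/k^4)/k^2) + 27/k + 4/k^3)^(1/3)))/3) + C2*exp(y*(2^(1/3)*(sqrt(((27 + 4/k^2)^2 - 16/k^4)/k^2) + 27/k + 4/k^3)^(1/3) - 2^(1/3)*sqrt(3)*I*(sqrt(((27 + 4/k^2)^2 - 16/k^4)/k^2) + 27/k + 4/k^3)^(1/3) - 4/k - 8*2^(2/3)/(k^2*(-1 + sqrt(3)*I)*(sqrt(((27 + 4/k^2)^2 - 16/k^4)/k^2) + 27/k + 4/k^3)^(1/3)))/6) + C3*exp(y*(2^(1/3)*(sqrt(((27 + 4/k^2)^2 - 16/k^4)/k^2) + 27/k + 4/k^3)^(1/3) + 2^(1/3)*sqrt(3)*I*(sqrt(((27 + 4/k^2)^2 - 16/k^4)/k^2) + 27/k + 4/k^3)^(1/3) - 4/k + 8*2^(2/3)/(k^2*(1 + sqrt(3)*I)*(sqrt(((27 + 4/k^2)^2 - 16/k^4)/k^2) + 27/k + 4/k^3)^(1/3)))/6)


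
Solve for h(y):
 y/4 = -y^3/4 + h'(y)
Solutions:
 h(y) = C1 + y^4/16 + y^2/8


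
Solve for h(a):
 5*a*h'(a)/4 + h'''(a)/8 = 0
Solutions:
 h(a) = C1 + Integral(C2*airyai(-10^(1/3)*a) + C3*airybi(-10^(1/3)*a), a)


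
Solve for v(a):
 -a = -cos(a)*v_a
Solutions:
 v(a) = C1 + Integral(a/cos(a), a)


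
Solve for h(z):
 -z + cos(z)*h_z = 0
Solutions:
 h(z) = C1 + Integral(z/cos(z), z)


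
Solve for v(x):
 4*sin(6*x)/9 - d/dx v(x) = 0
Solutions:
 v(x) = C1 - 2*cos(6*x)/27


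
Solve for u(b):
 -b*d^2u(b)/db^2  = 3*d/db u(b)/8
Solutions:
 u(b) = C1 + C2*b^(5/8)


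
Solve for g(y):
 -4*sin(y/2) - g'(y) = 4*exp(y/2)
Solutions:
 g(y) = C1 - 8*exp(y/2) + 8*cos(y/2)


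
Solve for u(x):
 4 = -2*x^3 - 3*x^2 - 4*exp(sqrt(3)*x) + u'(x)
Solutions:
 u(x) = C1 + x^4/2 + x^3 + 4*x + 4*sqrt(3)*exp(sqrt(3)*x)/3


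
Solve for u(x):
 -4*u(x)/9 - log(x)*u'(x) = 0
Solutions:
 u(x) = C1*exp(-4*li(x)/9)


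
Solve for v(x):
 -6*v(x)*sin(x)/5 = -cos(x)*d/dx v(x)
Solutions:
 v(x) = C1/cos(x)^(6/5)


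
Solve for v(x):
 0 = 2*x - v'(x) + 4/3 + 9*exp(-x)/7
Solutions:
 v(x) = C1 + x^2 + 4*x/3 - 9*exp(-x)/7


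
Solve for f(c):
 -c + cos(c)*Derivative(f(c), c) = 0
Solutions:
 f(c) = C1 + Integral(c/cos(c), c)


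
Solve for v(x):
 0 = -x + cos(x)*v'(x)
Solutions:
 v(x) = C1 + Integral(x/cos(x), x)


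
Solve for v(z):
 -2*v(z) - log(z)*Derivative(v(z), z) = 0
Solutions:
 v(z) = C1*exp(-2*li(z))


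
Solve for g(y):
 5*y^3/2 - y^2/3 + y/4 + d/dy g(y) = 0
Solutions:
 g(y) = C1 - 5*y^4/8 + y^3/9 - y^2/8


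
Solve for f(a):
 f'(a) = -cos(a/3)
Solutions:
 f(a) = C1 - 3*sin(a/3)


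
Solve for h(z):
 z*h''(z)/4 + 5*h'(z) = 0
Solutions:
 h(z) = C1 + C2/z^19


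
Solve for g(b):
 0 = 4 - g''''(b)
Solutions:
 g(b) = C1 + C2*b + C3*b^2 + C4*b^3 + b^4/6


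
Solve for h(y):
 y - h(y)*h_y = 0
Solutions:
 h(y) = -sqrt(C1 + y^2)
 h(y) = sqrt(C1 + y^2)


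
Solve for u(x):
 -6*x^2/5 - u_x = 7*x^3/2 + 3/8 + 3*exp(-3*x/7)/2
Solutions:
 u(x) = C1 - 7*x^4/8 - 2*x^3/5 - 3*x/8 + 7*exp(-3*x/7)/2


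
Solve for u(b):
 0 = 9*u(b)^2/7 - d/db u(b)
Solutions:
 u(b) = -7/(C1 + 9*b)


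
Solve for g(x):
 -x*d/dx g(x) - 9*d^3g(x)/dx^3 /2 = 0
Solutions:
 g(x) = C1 + Integral(C2*airyai(-6^(1/3)*x/3) + C3*airybi(-6^(1/3)*x/3), x)


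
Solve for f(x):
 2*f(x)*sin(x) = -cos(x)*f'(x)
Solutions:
 f(x) = C1*cos(x)^2


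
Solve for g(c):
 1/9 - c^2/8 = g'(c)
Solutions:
 g(c) = C1 - c^3/24 + c/9


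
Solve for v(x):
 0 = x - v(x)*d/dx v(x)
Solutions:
 v(x) = -sqrt(C1 + x^2)
 v(x) = sqrt(C1 + x^2)


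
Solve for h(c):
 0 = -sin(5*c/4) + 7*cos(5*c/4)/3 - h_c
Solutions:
 h(c) = C1 + 28*sin(5*c/4)/15 + 4*cos(5*c/4)/5


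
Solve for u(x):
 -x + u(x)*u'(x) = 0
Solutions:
 u(x) = -sqrt(C1 + x^2)
 u(x) = sqrt(C1 + x^2)


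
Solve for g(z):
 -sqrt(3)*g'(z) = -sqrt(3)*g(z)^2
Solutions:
 g(z) = -1/(C1 + z)


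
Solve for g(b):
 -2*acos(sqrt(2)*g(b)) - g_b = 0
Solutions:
 Integral(1/acos(sqrt(2)*_y), (_y, g(b))) = C1 - 2*b


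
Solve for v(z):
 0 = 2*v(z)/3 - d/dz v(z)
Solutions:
 v(z) = C1*exp(2*z/3)


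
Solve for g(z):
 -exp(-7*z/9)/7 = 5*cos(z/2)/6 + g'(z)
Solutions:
 g(z) = C1 - 5*sin(z/2)/3 + 9*exp(-7*z/9)/49


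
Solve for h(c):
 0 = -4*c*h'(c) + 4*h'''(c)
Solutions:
 h(c) = C1 + Integral(C2*airyai(c) + C3*airybi(c), c)


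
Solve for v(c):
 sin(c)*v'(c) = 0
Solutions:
 v(c) = C1


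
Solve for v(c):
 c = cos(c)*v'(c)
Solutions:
 v(c) = C1 + Integral(c/cos(c), c)


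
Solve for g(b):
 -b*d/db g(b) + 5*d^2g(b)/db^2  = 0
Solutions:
 g(b) = C1 + C2*erfi(sqrt(10)*b/10)


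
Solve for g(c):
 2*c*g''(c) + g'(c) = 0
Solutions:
 g(c) = C1 + C2*sqrt(c)


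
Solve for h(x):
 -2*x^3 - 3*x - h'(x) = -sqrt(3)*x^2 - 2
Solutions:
 h(x) = C1 - x^4/2 + sqrt(3)*x^3/3 - 3*x^2/2 + 2*x


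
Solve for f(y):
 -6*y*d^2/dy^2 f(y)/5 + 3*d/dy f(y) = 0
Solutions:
 f(y) = C1 + C2*y^(7/2)


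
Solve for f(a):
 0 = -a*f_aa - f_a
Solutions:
 f(a) = C1 + C2*log(a)


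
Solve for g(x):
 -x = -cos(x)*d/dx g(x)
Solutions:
 g(x) = C1 + Integral(x/cos(x), x)


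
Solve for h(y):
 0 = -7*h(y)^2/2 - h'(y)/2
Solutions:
 h(y) = 1/(C1 + 7*y)


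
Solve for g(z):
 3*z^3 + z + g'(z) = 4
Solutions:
 g(z) = C1 - 3*z^4/4 - z^2/2 + 4*z


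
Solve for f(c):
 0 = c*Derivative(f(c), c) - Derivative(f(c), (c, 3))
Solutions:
 f(c) = C1 + Integral(C2*airyai(c) + C3*airybi(c), c)


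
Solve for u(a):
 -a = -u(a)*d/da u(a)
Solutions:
 u(a) = -sqrt(C1 + a^2)
 u(a) = sqrt(C1 + a^2)


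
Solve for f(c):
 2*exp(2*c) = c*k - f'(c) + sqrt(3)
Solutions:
 f(c) = C1 + c^2*k/2 + sqrt(3)*c - exp(2*c)


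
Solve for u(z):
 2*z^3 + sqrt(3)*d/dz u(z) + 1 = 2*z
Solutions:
 u(z) = C1 - sqrt(3)*z^4/6 + sqrt(3)*z^2/3 - sqrt(3)*z/3


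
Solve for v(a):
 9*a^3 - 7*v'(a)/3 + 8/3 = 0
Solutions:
 v(a) = C1 + 27*a^4/28 + 8*a/7


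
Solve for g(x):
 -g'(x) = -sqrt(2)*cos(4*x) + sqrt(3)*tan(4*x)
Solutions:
 g(x) = C1 + sqrt(3)*log(cos(4*x))/4 + sqrt(2)*sin(4*x)/4


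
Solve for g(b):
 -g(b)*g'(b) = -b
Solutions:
 g(b) = -sqrt(C1 + b^2)
 g(b) = sqrt(C1 + b^2)


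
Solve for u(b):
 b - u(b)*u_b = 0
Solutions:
 u(b) = -sqrt(C1 + b^2)
 u(b) = sqrt(C1 + b^2)


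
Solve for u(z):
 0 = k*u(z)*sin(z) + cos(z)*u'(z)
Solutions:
 u(z) = C1*exp(k*log(cos(z)))


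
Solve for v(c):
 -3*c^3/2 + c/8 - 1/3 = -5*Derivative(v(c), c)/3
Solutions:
 v(c) = C1 + 9*c^4/40 - 3*c^2/80 + c/5


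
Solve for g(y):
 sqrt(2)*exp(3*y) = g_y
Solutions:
 g(y) = C1 + sqrt(2)*exp(3*y)/3


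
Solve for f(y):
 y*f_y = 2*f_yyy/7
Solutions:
 f(y) = C1 + Integral(C2*airyai(2^(2/3)*7^(1/3)*y/2) + C3*airybi(2^(2/3)*7^(1/3)*y/2), y)


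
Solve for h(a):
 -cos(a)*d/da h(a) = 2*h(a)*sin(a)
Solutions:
 h(a) = C1*cos(a)^2


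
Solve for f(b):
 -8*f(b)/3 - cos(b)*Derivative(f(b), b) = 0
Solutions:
 f(b) = C1*(sin(b) - 1)^(4/3)/(sin(b) + 1)^(4/3)


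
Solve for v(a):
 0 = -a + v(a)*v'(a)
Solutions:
 v(a) = -sqrt(C1 + a^2)
 v(a) = sqrt(C1 + a^2)


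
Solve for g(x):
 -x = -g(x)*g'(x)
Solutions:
 g(x) = -sqrt(C1 + x^2)
 g(x) = sqrt(C1 + x^2)


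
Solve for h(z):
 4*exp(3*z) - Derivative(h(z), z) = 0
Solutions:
 h(z) = C1 + 4*exp(3*z)/3


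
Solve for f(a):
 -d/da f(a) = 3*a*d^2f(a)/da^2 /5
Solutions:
 f(a) = C1 + C2/a^(2/3)


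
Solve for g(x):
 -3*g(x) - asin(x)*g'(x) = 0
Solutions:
 g(x) = C1*exp(-3*Integral(1/asin(x), x))


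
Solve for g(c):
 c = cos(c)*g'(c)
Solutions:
 g(c) = C1 + Integral(c/cos(c), c)


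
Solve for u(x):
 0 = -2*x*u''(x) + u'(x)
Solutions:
 u(x) = C1 + C2*x^(3/2)


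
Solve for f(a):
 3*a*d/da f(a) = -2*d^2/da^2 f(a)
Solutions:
 f(a) = C1 + C2*erf(sqrt(3)*a/2)


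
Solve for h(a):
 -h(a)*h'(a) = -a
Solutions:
 h(a) = -sqrt(C1 + a^2)
 h(a) = sqrt(C1 + a^2)


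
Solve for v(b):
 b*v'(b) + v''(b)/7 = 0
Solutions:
 v(b) = C1 + C2*erf(sqrt(14)*b/2)


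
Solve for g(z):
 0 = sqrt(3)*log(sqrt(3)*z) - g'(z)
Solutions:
 g(z) = C1 + sqrt(3)*z*log(z) - sqrt(3)*z + sqrt(3)*z*log(3)/2


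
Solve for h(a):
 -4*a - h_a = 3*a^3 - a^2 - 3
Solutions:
 h(a) = C1 - 3*a^4/4 + a^3/3 - 2*a^2 + 3*a


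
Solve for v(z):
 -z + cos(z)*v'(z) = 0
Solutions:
 v(z) = C1 + Integral(z/cos(z), z)
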